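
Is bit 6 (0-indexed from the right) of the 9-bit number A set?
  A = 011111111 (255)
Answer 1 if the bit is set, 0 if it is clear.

Bit 6 is the 7th from the right.
  011111111
    ^
That bit is 1.

Answer: 1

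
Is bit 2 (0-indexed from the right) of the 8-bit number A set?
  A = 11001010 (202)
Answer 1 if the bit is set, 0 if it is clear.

Bit 2 is the 3rd from the right.
  11001010
       ^
That bit is 0.

Answer: 0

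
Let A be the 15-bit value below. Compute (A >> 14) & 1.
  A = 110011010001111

Bit 14 is the 15th from the right.
  110011010001111
  ^
That bit is 1.

Answer: 1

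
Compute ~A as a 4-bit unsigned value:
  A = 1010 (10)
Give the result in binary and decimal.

Flip each bit (0->1, 1->0):
  1010
  0101

Answer: 0101 (5)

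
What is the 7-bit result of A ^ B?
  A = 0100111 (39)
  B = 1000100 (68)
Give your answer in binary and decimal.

Apply ^ to each column (1 where bits differ):
  0100111
^ 1000100
---------
  1100011

Answer: 1100011 (99)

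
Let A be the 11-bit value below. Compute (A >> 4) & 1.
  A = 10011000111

Bit 4 is the 5th from the right.
  10011000111
        ^
That bit is 0.

Answer: 0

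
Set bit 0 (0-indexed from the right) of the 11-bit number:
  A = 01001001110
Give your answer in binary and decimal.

Mask = 1 << 0 = 00000000001
Bit 0 of A is 0, so OR-ing with the mask flips it to 1.
  01001001110
| 00000000001
-------------
  01001001111

Answer: 01001001111 (591)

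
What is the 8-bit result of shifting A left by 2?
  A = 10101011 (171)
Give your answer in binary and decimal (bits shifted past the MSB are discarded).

Shift left by 2: drop the top 2 bit(s), append 2 zero(s) on the right.
  10101011  ->  discard [10], keep [101011], append 00
= 10101100

Answer: 10101100 (172)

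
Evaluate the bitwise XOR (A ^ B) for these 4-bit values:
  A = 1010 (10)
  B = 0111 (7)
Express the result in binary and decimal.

Apply ^ to each column (1 where bits differ):
  1010
^ 0111
------
  1101

Answer: 1101 (13)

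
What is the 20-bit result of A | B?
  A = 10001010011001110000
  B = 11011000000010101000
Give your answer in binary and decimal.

Apply | to each column (1 where either bit is 1):
  10001010011001110000
| 11011000000010101000
----------------------
  11011010011011111000

Answer: 11011010011011111000 (894712)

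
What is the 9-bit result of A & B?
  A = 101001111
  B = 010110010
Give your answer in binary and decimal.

Apply & to each column (1 only where both bits are 1):
  101001111
& 010110010
-----------
  000000010

Answer: 000000010 (2)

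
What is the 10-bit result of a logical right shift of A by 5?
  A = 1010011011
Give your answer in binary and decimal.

Logical shift right by 5: drop the bottom 5 bit(s), prepend 5 zero(s) on the left.
  1010011011  ->  keep [10100], discard [11011], prepend 00000
= 0000010100

Answer: 0000010100 (20)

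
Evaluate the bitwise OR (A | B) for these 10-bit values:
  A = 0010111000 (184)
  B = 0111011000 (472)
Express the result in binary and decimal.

Apply | to each column (1 where either bit is 1):
  0010111000
| 0111011000
------------
  0111111000

Answer: 0111111000 (504)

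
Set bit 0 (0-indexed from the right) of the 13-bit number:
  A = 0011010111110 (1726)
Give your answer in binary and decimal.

Mask = 1 << 0 = 0000000000001
Bit 0 of A is 0, so OR-ing with the mask flips it to 1.
  0011010111110
| 0000000000001
---------------
  0011010111111

Answer: 0011010111111 (1727)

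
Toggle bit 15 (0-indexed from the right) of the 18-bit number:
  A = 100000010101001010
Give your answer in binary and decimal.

Mask = 1 << 15 = 001000000000000000
Bit 15 of A is 0; XOR with the mask flips it to 1.
  100000010101001010
^ 001000000000000000
--------------------
  101000010101001010

Answer: 101000010101001010 (165194)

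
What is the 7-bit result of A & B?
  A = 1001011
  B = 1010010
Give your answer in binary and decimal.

Apply & to each column (1 only where both bits are 1):
  1001011
& 1010010
---------
  1000010

Answer: 1000010 (66)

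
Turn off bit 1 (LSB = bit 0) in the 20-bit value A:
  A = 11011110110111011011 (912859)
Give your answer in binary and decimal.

Mask = ~(1 << 1) = 11111111111111111101
Bit 1 of A is 1, so AND-ing with the mask clears it to 0.
  11011110110111011011
& 11111111111111111101
----------------------
  11011110110111011001

Answer: 11011110110111011001 (912857)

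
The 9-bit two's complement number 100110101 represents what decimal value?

MSB is 1, so the value is negative. Find the magnitude:
1. Invert bits:  011001010
2. Add 1:        011001011  = 203
3. Apply sign:   -203

Answer: -203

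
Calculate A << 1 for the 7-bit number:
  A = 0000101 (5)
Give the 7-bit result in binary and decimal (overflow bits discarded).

Shift left by 1: drop the top 1 bit(s), append 1 zero(s) on the right.
  0000101  ->  discard [0], keep [000101], append 0
= 0001010

Answer: 0001010 (10)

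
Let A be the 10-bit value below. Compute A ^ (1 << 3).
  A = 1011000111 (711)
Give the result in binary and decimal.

Mask = 1 << 3 = 0000001000
Bit 3 of A is 0; XOR with the mask flips it to 1.
  1011000111
^ 0000001000
------------
  1011001111

Answer: 1011001111 (719)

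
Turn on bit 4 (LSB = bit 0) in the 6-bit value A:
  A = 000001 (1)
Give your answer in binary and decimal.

Mask = 1 << 4 = 010000
Bit 4 of A is 0, so OR-ing with the mask flips it to 1.
  000001
| 010000
--------
  010001

Answer: 010001 (17)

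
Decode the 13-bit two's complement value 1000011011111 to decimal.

MSB is 1, so the value is negative. Find the magnitude:
1. Invert bits:  0111100100000
2. Add 1:        0111100100001  = 3873
3. Apply sign:   -3873

Answer: -3873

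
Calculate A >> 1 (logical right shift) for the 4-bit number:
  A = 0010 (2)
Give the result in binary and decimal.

Logical shift right by 1: drop the bottom 1 bit(s), prepend 1 zero(s) on the left.
  0010  ->  keep [001], discard [0], prepend 0
= 0001

Answer: 0001 (1)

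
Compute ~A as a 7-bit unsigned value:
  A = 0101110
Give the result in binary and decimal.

Flip each bit (0->1, 1->0):
  0101110
  1010001

Answer: 1010001 (81)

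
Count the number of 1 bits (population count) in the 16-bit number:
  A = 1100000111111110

1100000111111110
1-bits at positions (from bit 0 = LSB): 1, 2, 3, 4, 5, 6, 7, 8, 14, 15
Count = 10

Answer: 10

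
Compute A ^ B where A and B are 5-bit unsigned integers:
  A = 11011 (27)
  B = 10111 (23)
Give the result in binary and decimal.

Apply ^ to each column (1 where bits differ):
  11011
^ 10111
-------
  01100

Answer: 01100 (12)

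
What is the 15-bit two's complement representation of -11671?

1. Binary of +11671:  010110110010111
2. Invert bits:     101001001101000
3. Add 1:           101001001101001

Answer: 101001001101001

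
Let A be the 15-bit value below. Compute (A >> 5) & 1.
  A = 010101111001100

Bit 5 is the 6th from the right.
  010101111001100
           ^
That bit is 0.

Answer: 0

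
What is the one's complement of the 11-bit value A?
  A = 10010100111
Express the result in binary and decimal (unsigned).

Flip each bit (0->1, 1->0):
  10010100111
  01101011000

Answer: 01101011000 (856)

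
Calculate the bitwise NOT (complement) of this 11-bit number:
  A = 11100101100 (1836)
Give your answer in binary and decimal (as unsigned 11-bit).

Flip each bit (0->1, 1->0):
  11100101100
  00011010011

Answer: 00011010011 (211)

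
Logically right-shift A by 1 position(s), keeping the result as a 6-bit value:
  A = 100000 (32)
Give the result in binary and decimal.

Logical shift right by 1: drop the bottom 1 bit(s), prepend 1 zero(s) on the left.
  100000  ->  keep [10000], discard [0], prepend 0
= 010000

Answer: 010000 (16)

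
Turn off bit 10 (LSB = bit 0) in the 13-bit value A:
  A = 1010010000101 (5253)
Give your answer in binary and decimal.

Mask = ~(1 << 10) = 1101111111111
Bit 10 of A is 1, so AND-ing with the mask clears it to 0.
  1010010000101
& 1101111111111
---------------
  1000010000101

Answer: 1000010000101 (4229)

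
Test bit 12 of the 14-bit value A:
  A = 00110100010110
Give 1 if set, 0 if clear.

Bit 12 is the 13th from the right.
  00110100010110
   ^
That bit is 0.

Answer: 0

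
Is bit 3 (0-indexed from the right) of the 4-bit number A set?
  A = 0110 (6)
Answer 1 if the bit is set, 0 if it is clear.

Bit 3 is the 4th from the right.
  0110
  ^
That bit is 0.

Answer: 0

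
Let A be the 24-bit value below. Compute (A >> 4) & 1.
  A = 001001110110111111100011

Bit 4 is the 5th from the right.
  001001110110111111100011
                     ^
That bit is 0.

Answer: 0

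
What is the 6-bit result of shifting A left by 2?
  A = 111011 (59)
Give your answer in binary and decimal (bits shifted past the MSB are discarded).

Shift left by 2: drop the top 2 bit(s), append 2 zero(s) on the right.
  111011  ->  discard [11], keep [1011], append 00
= 101100

Answer: 101100 (44)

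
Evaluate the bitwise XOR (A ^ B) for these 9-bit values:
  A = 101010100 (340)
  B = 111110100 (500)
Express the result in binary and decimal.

Apply ^ to each column (1 where bits differ):
  101010100
^ 111110100
-----------
  010100000

Answer: 010100000 (160)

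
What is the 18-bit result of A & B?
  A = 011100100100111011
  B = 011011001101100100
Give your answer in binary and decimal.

Apply & to each column (1 only where both bits are 1):
  011100100100111011
& 011011001101100100
--------------------
  011000000100100000

Answer: 011000000100100000 (98592)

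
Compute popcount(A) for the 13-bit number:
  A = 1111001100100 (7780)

1111001100100
1-bits at positions (from bit 0 = LSB): 2, 5, 6, 9, 10, 11, 12
Count = 7

Answer: 7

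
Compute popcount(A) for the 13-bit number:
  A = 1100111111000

1100111111000
1-bits at positions (from bit 0 = LSB): 3, 4, 5, 6, 7, 8, 11, 12
Count = 8

Answer: 8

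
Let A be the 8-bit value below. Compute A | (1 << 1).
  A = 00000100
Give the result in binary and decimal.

Mask = 1 << 1 = 00000010
Bit 1 of A is 0, so OR-ing with the mask flips it to 1.
  00000100
| 00000010
----------
  00000110

Answer: 00000110 (6)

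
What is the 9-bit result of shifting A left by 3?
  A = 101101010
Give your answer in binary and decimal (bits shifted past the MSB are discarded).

Shift left by 3: drop the top 3 bit(s), append 3 zero(s) on the right.
  101101010  ->  discard [101], keep [101010], append 000
= 101010000

Answer: 101010000 (336)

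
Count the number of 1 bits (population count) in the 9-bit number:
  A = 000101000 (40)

000101000
1-bits at positions (from bit 0 = LSB): 3, 5
Count = 2

Answer: 2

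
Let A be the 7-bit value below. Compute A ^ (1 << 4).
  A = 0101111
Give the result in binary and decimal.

Mask = 1 << 4 = 0010000
Bit 4 of A is 0; XOR with the mask flips it to 1.
  0101111
^ 0010000
---------
  0111111

Answer: 0111111 (63)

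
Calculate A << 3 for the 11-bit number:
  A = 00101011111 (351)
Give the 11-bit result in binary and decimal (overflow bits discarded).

Shift left by 3: drop the top 3 bit(s), append 3 zero(s) on the right.
  00101011111  ->  discard [001], keep [01011111], append 000
= 01011111000

Answer: 01011111000 (760)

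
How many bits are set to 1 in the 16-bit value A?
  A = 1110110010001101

1110110010001101
1-bits at positions (from bit 0 = LSB): 0, 2, 3, 7, 10, 11, 13, 14, 15
Count = 9

Answer: 9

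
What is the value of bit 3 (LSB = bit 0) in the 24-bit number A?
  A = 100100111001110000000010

Bit 3 is the 4th from the right.
  100100111001110000000010
                      ^
That bit is 0.

Answer: 0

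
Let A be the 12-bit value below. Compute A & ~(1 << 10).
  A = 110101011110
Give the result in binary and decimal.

Mask = ~(1 << 10) = 101111111111
Bit 10 of A is 1, so AND-ing with the mask clears it to 0.
  110101011110
& 101111111111
--------------
  100101011110

Answer: 100101011110 (2398)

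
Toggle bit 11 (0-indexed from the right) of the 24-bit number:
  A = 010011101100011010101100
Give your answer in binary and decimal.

Mask = 1 << 11 = 000000000000100000000000
Bit 11 of A is 0; XOR with the mask flips it to 1.
  010011101100011010101100
^ 000000000000100000000000
--------------------------
  010011101100111010101100

Answer: 010011101100111010101100 (5164716)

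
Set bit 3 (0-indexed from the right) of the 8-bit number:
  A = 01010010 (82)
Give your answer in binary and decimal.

Mask = 1 << 3 = 00001000
Bit 3 of A is 0, so OR-ing with the mask flips it to 1.
  01010010
| 00001000
----------
  01011010

Answer: 01011010 (90)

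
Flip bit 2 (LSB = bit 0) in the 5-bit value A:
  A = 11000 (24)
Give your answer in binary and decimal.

Mask = 1 << 2 = 00100
Bit 2 of A is 0; XOR with the mask flips it to 1.
  11000
^ 00100
-------
  11100

Answer: 11100 (28)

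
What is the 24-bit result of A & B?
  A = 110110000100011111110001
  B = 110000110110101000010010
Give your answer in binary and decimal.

Apply & to each column (1 only where both bits are 1):
  110110000100011111110001
& 110000110110101000010010
--------------------------
  110000000100001000010000

Answer: 110000000100001000010000 (12599824)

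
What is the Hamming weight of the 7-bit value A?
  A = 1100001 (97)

1100001
1-bits at positions (from bit 0 = LSB): 0, 5, 6
Count = 3

Answer: 3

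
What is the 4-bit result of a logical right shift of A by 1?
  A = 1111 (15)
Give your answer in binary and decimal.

Logical shift right by 1: drop the bottom 1 bit(s), prepend 1 zero(s) on the left.
  1111  ->  keep [111], discard [1], prepend 0
= 0111

Answer: 0111 (7)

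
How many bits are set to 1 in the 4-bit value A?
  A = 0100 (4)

0100
1-bits at positions (from bit 0 = LSB): 2
Count = 1

Answer: 1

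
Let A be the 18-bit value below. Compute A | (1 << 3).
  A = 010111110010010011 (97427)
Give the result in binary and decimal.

Mask = 1 << 3 = 000000000000001000
Bit 3 of A is 0, so OR-ing with the mask flips it to 1.
  010111110010010011
| 000000000000001000
--------------------
  010111110010011011

Answer: 010111110010011011 (97435)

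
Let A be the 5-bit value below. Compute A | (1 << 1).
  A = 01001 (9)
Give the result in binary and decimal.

Mask = 1 << 1 = 00010
Bit 1 of A is 0, so OR-ing with the mask flips it to 1.
  01001
| 00010
-------
  01011

Answer: 01011 (11)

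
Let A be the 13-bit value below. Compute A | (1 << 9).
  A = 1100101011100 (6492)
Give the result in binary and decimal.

Mask = 1 << 9 = 0001000000000
Bit 9 of A is 0, so OR-ing with the mask flips it to 1.
  1100101011100
| 0001000000000
---------------
  1101101011100

Answer: 1101101011100 (7004)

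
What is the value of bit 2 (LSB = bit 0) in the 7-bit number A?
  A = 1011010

Bit 2 is the 3rd from the right.
  1011010
      ^
That bit is 0.

Answer: 0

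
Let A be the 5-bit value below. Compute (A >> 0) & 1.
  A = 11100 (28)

Bit 0 is the 1st from the right.
  11100
      ^
That bit is 0.

Answer: 0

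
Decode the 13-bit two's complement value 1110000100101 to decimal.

MSB is 1, so the value is negative. Find the magnitude:
1. Invert bits:  0001111011010
2. Add 1:        0001111011011  = 987
3. Apply sign:   -987

Answer: -987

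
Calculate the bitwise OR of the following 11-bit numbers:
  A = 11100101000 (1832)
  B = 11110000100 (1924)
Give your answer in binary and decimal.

Apply | to each column (1 where either bit is 1):
  11100101000
| 11110000100
-------------
  11110101100

Answer: 11110101100 (1964)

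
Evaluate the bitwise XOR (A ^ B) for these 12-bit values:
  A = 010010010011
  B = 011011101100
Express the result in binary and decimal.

Apply ^ to each column (1 where bits differ):
  010010010011
^ 011011101100
--------------
  001001111111

Answer: 001001111111 (639)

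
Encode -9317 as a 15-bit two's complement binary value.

1. Binary of +9317:  010010001100101
2. Invert bits:     101101110011010
3. Add 1:           101101110011011

Answer: 101101110011011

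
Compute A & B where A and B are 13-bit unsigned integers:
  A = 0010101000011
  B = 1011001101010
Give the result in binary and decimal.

Apply & to each column (1 only where both bits are 1):
  0010101000011
& 1011001101010
---------------
  0010001000010

Answer: 0010001000010 (1090)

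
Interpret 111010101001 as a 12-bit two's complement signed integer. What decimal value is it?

MSB is 1, so the value is negative. Find the magnitude:
1. Invert bits:  000101010110
2. Add 1:        000101010111  = 343
3. Apply sign:   -343

Answer: -343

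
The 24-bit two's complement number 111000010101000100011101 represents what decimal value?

MSB is 1, so the value is negative. Find the magnitude:
1. Invert bits:  000111101010111011100010
2. Add 1:        000111101010111011100011  = 2010851
3. Apply sign:   -2010851

Answer: -2010851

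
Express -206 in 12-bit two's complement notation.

1. Binary of +206:  000011001110
2. Invert bits:     111100110001
3. Add 1:           111100110010

Answer: 111100110010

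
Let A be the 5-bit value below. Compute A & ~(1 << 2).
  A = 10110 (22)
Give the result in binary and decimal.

Mask = ~(1 << 2) = 11011
Bit 2 of A is 1, so AND-ing with the mask clears it to 0.
  10110
& 11011
-------
  10010

Answer: 10010 (18)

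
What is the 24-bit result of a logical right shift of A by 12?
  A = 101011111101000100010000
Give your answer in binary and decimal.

Logical shift right by 12: drop the bottom 12 bit(s), prepend 12 zero(s) on the left.
  101011111101000100010000  ->  keep [101011111101], discard [000100010000], prepend 000000000000
= 000000000000101011111101

Answer: 000000000000101011111101 (2813)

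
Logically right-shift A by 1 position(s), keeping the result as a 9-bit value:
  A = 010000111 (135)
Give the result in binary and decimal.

Logical shift right by 1: drop the bottom 1 bit(s), prepend 1 zero(s) on the left.
  010000111  ->  keep [01000011], discard [1], prepend 0
= 001000011

Answer: 001000011 (67)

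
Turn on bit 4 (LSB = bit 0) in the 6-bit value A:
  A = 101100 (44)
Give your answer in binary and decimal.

Mask = 1 << 4 = 010000
Bit 4 of A is 0, so OR-ing with the mask flips it to 1.
  101100
| 010000
--------
  111100

Answer: 111100 (60)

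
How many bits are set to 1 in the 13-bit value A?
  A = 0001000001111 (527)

0001000001111
1-bits at positions (from bit 0 = LSB): 0, 1, 2, 3, 9
Count = 5

Answer: 5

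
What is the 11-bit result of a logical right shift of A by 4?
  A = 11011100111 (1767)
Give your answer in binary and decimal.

Logical shift right by 4: drop the bottom 4 bit(s), prepend 4 zero(s) on the left.
  11011100111  ->  keep [1101110], discard [0111], prepend 0000
= 00001101110

Answer: 00001101110 (110)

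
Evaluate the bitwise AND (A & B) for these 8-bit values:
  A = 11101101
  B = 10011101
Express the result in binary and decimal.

Apply & to each column (1 only where both bits are 1):
  11101101
& 10011101
----------
  10001101

Answer: 10001101 (141)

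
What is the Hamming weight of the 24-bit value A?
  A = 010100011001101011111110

010100011001101011111110
1-bits at positions (from bit 0 = LSB): 1, 2, 3, 4, 5, 6, 7, 9, 11, 12, 15, 16, 20, 22
Count = 14

Answer: 14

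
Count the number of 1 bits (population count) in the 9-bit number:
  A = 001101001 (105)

001101001
1-bits at positions (from bit 0 = LSB): 0, 3, 5, 6
Count = 4

Answer: 4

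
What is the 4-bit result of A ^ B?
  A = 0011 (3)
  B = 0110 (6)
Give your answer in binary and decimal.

Apply ^ to each column (1 where bits differ):
  0011
^ 0110
------
  0101

Answer: 0101 (5)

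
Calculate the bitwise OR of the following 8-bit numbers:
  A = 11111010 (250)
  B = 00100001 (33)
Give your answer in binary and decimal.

Apply | to each column (1 where either bit is 1):
  11111010
| 00100001
----------
  11111011

Answer: 11111011 (251)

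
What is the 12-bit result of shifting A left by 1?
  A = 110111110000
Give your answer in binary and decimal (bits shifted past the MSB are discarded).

Shift left by 1: drop the top 1 bit(s), append 1 zero(s) on the right.
  110111110000  ->  discard [1], keep [10111110000], append 0
= 101111100000

Answer: 101111100000 (3040)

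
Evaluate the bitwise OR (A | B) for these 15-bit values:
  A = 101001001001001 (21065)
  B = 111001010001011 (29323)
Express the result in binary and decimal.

Apply | to each column (1 where either bit is 1):
  101001001001001
| 111001010001011
-----------------
  111001011001011

Answer: 111001011001011 (29387)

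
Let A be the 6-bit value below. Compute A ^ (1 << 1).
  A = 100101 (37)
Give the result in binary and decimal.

Mask = 1 << 1 = 000010
Bit 1 of A is 0; XOR with the mask flips it to 1.
  100101
^ 000010
--------
  100111

Answer: 100111 (39)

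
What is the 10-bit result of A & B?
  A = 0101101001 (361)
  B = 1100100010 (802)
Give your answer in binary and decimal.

Apply & to each column (1 only where both bits are 1):
  0101101001
& 1100100010
------------
  0100100000

Answer: 0100100000 (288)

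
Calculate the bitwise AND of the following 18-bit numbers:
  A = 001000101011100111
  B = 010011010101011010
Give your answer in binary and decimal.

Apply & to each column (1 only where both bits are 1):
  001000101011100111
& 010011010101011010
--------------------
  000000000001000010

Answer: 000000000001000010 (66)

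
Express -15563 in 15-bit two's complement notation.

1. Binary of +15563:  011110011001011
2. Invert bits:     100001100110100
3. Add 1:           100001100110101

Answer: 100001100110101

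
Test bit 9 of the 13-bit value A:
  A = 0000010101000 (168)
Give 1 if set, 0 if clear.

Bit 9 is the 10th from the right.
  0000010101000
     ^
That bit is 0.

Answer: 0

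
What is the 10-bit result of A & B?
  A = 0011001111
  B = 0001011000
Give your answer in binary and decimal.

Apply & to each column (1 only where both bits are 1):
  0011001111
& 0001011000
------------
  0001001000

Answer: 0001001000 (72)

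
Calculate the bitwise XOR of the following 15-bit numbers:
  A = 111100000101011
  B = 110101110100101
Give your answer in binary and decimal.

Apply ^ to each column (1 where bits differ):
  111100000101011
^ 110101110100101
-----------------
  001001110001110

Answer: 001001110001110 (5006)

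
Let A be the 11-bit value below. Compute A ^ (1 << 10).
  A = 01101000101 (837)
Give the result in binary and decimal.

Mask = 1 << 10 = 10000000000
Bit 10 of A is 0; XOR with the mask flips it to 1.
  01101000101
^ 10000000000
-------------
  11101000101

Answer: 11101000101 (1861)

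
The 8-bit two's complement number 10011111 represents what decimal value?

MSB is 1, so the value is negative. Find the magnitude:
1. Invert bits:  01100000
2. Add 1:        01100001  = 97
3. Apply sign:   -97

Answer: -97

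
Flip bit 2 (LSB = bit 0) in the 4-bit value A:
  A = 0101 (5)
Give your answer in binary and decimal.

Mask = 1 << 2 = 0100
Bit 2 of A is 1; XOR with the mask flips it to 0.
  0101
^ 0100
------
  0001

Answer: 0001 (1)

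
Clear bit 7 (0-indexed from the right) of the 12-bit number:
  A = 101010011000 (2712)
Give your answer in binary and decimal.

Mask = ~(1 << 7) = 111101111111
Bit 7 of A is 1, so AND-ing with the mask clears it to 0.
  101010011000
& 111101111111
--------------
  101000011000

Answer: 101000011000 (2584)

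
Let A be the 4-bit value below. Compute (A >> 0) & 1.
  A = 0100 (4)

Bit 0 is the 1st from the right.
  0100
     ^
That bit is 0.

Answer: 0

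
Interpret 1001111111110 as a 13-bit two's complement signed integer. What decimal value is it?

MSB is 1, so the value is negative. Find the magnitude:
1. Invert bits:  0110000000001
2. Add 1:        0110000000010  = 3074
3. Apply sign:   -3074

Answer: -3074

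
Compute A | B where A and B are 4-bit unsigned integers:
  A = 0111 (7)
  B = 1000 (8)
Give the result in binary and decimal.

Apply | to each column (1 where either bit is 1):
  0111
| 1000
------
  1111

Answer: 1111 (15)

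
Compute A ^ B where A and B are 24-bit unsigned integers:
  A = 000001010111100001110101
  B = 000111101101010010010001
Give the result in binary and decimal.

Apply ^ to each column (1 where bits differ):
  000001010111100001110101
^ 000111101101010010010001
--------------------------
  000110111010110011100100

Answer: 000110111010110011100100 (1813732)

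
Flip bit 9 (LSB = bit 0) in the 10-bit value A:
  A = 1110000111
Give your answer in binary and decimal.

Mask = 1 << 9 = 1000000000
Bit 9 of A is 1; XOR with the mask flips it to 0.
  1110000111
^ 1000000000
------------
  0110000111

Answer: 0110000111 (391)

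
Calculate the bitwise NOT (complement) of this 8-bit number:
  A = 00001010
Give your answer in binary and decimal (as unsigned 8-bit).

Flip each bit (0->1, 1->0):
  00001010
  11110101

Answer: 11110101 (245)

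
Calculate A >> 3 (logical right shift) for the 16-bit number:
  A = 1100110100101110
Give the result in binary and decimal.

Logical shift right by 3: drop the bottom 3 bit(s), prepend 3 zero(s) on the left.
  1100110100101110  ->  keep [1100110100101], discard [110], prepend 000
= 0001100110100101

Answer: 0001100110100101 (6565)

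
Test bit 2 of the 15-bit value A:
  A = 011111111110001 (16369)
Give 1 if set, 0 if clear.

Bit 2 is the 3rd from the right.
  011111111110001
              ^
That bit is 0.

Answer: 0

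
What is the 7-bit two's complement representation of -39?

1. Binary of +39:  0100111
2. Invert bits:     1011000
3. Add 1:           1011001

Answer: 1011001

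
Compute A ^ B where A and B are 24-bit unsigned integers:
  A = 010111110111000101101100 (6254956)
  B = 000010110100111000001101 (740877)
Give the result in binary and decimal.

Apply ^ to each column (1 where bits differ):
  010111110111000101101100
^ 000010110100111000001101
--------------------------
  010101000011111101100001

Answer: 010101000011111101100001 (5521249)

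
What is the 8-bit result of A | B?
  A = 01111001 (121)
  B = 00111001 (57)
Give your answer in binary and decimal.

Apply | to each column (1 where either bit is 1):
  01111001
| 00111001
----------
  01111001

Answer: 01111001 (121)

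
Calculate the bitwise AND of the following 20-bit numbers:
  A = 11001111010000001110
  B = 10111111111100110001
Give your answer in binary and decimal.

Apply & to each column (1 only where both bits are 1):
  11001111010000001110
& 10111111111100110001
----------------------
  10001111010000000000

Answer: 10001111010000000000 (586752)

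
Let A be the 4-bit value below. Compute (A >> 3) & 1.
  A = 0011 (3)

Bit 3 is the 4th from the right.
  0011
  ^
That bit is 0.

Answer: 0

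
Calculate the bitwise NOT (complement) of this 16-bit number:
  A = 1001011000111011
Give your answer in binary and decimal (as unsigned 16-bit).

Flip each bit (0->1, 1->0):
  1001011000111011
  0110100111000100

Answer: 0110100111000100 (27076)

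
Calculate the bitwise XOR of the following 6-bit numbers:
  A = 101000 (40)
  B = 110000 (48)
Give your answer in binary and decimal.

Apply ^ to each column (1 where bits differ):
  101000
^ 110000
--------
  011000

Answer: 011000 (24)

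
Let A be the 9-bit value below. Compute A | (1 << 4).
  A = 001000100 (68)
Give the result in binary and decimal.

Mask = 1 << 4 = 000010000
Bit 4 of A is 0, so OR-ing with the mask flips it to 1.
  001000100
| 000010000
-----------
  001010100

Answer: 001010100 (84)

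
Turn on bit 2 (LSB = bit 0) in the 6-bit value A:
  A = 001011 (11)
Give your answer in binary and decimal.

Mask = 1 << 2 = 000100
Bit 2 of A is 0, so OR-ing with the mask flips it to 1.
  001011
| 000100
--------
  001111

Answer: 001111 (15)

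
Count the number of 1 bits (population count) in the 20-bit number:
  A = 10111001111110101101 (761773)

10111001111110101101
1-bits at positions (from bit 0 = LSB): 0, 2, 3, 5, 7, 8, 9, 10, 11, 12, 15, 16, 17, 19
Count = 14

Answer: 14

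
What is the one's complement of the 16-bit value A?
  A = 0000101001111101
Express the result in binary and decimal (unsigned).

Flip each bit (0->1, 1->0):
  0000101001111101
  1111010110000010

Answer: 1111010110000010 (62850)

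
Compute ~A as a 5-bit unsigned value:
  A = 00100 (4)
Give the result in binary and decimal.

Flip each bit (0->1, 1->0):
  00100
  11011

Answer: 11011 (27)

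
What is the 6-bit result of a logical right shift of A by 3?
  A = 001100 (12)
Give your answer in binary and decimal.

Logical shift right by 3: drop the bottom 3 bit(s), prepend 3 zero(s) on the left.
  001100  ->  keep [001], discard [100], prepend 000
= 000001

Answer: 000001 (1)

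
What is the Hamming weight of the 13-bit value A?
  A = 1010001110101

1010001110101
1-bits at positions (from bit 0 = LSB): 0, 2, 4, 5, 6, 10, 12
Count = 7

Answer: 7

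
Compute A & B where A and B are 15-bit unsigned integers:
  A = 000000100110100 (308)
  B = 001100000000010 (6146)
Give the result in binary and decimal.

Apply & to each column (1 only where both bits are 1):
  000000100110100
& 001100000000010
-----------------
  000000000000000

Answer: 000000000000000 (0)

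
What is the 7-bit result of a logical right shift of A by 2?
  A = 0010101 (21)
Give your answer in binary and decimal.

Logical shift right by 2: drop the bottom 2 bit(s), prepend 2 zero(s) on the left.
  0010101  ->  keep [00101], discard [01], prepend 00
= 0000101

Answer: 0000101 (5)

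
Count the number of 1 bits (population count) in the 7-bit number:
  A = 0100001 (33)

0100001
1-bits at positions (from bit 0 = LSB): 0, 5
Count = 2

Answer: 2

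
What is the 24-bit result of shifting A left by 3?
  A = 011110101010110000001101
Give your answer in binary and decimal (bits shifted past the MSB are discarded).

Shift left by 3: drop the top 3 bit(s), append 3 zero(s) on the right.
  011110101010110000001101  ->  discard [011], keep [110101010110000001101], append 000
= 110101010110000001101000

Answer: 110101010110000001101000 (13983848)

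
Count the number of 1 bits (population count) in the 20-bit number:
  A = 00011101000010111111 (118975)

00011101000010111111
1-bits at positions (from bit 0 = LSB): 0, 1, 2, 3, 4, 5, 7, 12, 14, 15, 16
Count = 11

Answer: 11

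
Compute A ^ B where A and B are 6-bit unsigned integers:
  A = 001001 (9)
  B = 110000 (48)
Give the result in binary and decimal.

Apply ^ to each column (1 where bits differ):
  001001
^ 110000
--------
  111001

Answer: 111001 (57)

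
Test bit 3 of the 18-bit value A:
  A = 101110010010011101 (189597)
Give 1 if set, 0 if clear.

Bit 3 is the 4th from the right.
  101110010010011101
                ^
That bit is 1.

Answer: 1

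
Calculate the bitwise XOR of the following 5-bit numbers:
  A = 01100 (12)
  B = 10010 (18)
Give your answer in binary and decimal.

Apply ^ to each column (1 where bits differ):
  01100
^ 10010
-------
  11110

Answer: 11110 (30)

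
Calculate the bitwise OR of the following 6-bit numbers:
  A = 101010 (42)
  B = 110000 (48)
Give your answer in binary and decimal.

Apply | to each column (1 where either bit is 1):
  101010
| 110000
--------
  111010

Answer: 111010 (58)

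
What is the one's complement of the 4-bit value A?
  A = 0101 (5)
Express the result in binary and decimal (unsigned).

Flip each bit (0->1, 1->0):
  0101
  1010

Answer: 1010 (10)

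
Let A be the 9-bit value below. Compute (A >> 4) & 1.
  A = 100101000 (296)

Bit 4 is the 5th from the right.
  100101000
      ^
That bit is 0.

Answer: 0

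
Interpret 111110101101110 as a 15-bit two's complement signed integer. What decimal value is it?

MSB is 1, so the value is negative. Find the magnitude:
1. Invert bits:  000001010010001
2. Add 1:        000001010010010  = 658
3. Apply sign:   -658

Answer: -658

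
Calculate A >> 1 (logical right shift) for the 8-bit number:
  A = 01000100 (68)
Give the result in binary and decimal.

Logical shift right by 1: drop the bottom 1 bit(s), prepend 1 zero(s) on the left.
  01000100  ->  keep [0100010], discard [0], prepend 0
= 00100010

Answer: 00100010 (34)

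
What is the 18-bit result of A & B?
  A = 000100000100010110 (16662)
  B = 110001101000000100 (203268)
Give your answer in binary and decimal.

Apply & to each column (1 only where both bits are 1):
  000100000100010110
& 110001101000000100
--------------------
  000000000000000100

Answer: 000000000000000100 (4)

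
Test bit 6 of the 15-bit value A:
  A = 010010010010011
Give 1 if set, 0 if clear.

Bit 6 is the 7th from the right.
  010010010010011
          ^
That bit is 0.

Answer: 0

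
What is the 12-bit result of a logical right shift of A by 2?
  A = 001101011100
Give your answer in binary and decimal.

Logical shift right by 2: drop the bottom 2 bit(s), prepend 2 zero(s) on the left.
  001101011100  ->  keep [0011010111], discard [00], prepend 00
= 000011010111

Answer: 000011010111 (215)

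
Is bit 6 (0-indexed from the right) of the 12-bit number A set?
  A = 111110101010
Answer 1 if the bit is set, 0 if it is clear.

Bit 6 is the 7th from the right.
  111110101010
       ^
That bit is 0.

Answer: 0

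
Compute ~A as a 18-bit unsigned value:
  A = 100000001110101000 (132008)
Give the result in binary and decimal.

Flip each bit (0->1, 1->0):
  100000001110101000
  011111110001010111

Answer: 011111110001010111 (130135)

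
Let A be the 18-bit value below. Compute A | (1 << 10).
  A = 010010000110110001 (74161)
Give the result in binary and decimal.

Mask = 1 << 10 = 000000010000000000
Bit 10 of A is 0, so OR-ing with the mask flips it to 1.
  010010000110110001
| 000000010000000000
--------------------
  010010010110110001

Answer: 010010010110110001 (75185)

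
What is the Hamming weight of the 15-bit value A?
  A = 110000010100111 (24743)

110000010100111
1-bits at positions (from bit 0 = LSB): 0, 1, 2, 5, 7, 13, 14
Count = 7

Answer: 7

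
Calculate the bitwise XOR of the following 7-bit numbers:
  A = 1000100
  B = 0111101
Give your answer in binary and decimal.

Apply ^ to each column (1 where bits differ):
  1000100
^ 0111101
---------
  1111001

Answer: 1111001 (121)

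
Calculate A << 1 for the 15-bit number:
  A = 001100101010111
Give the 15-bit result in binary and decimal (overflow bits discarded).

Shift left by 1: drop the top 1 bit(s), append 1 zero(s) on the right.
  001100101010111  ->  discard [0], keep [01100101010111], append 0
= 011001010101110

Answer: 011001010101110 (12974)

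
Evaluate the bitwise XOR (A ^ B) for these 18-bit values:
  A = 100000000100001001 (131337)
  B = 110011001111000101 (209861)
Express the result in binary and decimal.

Apply ^ to each column (1 where bits differ):
  100000000100001001
^ 110011001111000101
--------------------
  010011001011001100

Answer: 010011001011001100 (78540)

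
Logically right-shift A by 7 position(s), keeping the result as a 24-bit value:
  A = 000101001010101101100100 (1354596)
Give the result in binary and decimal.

Logical shift right by 7: drop the bottom 7 bit(s), prepend 7 zero(s) on the left.
  000101001010101101100100  ->  keep [00010100101010110], discard [1100100], prepend 0000000
= 000000000010100101010110

Answer: 000000000010100101010110 (10582)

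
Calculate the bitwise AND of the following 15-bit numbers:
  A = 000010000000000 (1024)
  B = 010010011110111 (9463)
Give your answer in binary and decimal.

Apply & to each column (1 only where both bits are 1):
  000010000000000
& 010010011110111
-----------------
  000010000000000

Answer: 000010000000000 (1024)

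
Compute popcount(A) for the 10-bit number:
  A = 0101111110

0101111110
1-bits at positions (from bit 0 = LSB): 1, 2, 3, 4, 5, 6, 8
Count = 7

Answer: 7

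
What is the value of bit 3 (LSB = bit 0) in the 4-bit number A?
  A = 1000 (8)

Bit 3 is the 4th from the right.
  1000
  ^
That bit is 1.

Answer: 1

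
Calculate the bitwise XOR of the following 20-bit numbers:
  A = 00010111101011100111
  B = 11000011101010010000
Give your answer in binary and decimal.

Apply ^ to each column (1 where bits differ):
  00010111101011100111
^ 11000011101010010000
----------------------
  11010100000001110111

Answer: 11010100000001110111 (868471)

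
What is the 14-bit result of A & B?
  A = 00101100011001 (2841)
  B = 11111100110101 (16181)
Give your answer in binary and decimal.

Apply & to each column (1 only where both bits are 1):
  00101100011001
& 11111100110101
----------------
  00101100010001

Answer: 00101100010001 (2833)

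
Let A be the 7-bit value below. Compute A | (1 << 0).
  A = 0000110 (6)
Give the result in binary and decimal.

Mask = 1 << 0 = 0000001
Bit 0 of A is 0, so OR-ing with the mask flips it to 1.
  0000110
| 0000001
---------
  0000111

Answer: 0000111 (7)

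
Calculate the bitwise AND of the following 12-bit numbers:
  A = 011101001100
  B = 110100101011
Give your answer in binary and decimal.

Apply & to each column (1 only where both bits are 1):
  011101001100
& 110100101011
--------------
  010100001000

Answer: 010100001000 (1288)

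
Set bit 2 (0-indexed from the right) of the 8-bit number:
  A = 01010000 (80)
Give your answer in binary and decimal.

Mask = 1 << 2 = 00000100
Bit 2 of A is 0, so OR-ing with the mask flips it to 1.
  01010000
| 00000100
----------
  01010100

Answer: 01010100 (84)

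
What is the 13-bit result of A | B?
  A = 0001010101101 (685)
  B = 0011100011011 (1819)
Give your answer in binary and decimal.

Apply | to each column (1 where either bit is 1):
  0001010101101
| 0011100011011
---------------
  0011110111111

Answer: 0011110111111 (1983)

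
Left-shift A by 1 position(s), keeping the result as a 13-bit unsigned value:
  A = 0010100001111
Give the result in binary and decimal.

Shift left by 1: drop the top 1 bit(s), append 1 zero(s) on the right.
  0010100001111  ->  discard [0], keep [010100001111], append 0
= 0101000011110

Answer: 0101000011110 (2590)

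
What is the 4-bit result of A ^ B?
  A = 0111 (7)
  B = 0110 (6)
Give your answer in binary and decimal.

Apply ^ to each column (1 where bits differ):
  0111
^ 0110
------
  0001

Answer: 0001 (1)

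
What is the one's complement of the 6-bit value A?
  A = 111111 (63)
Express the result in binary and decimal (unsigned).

Flip each bit (0->1, 1->0):
  111111
  000000

Answer: 000000 (0)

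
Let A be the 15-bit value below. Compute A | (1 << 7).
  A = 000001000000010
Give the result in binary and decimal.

Mask = 1 << 7 = 000000010000000
Bit 7 of A is 0, so OR-ing with the mask flips it to 1.
  000001000000010
| 000000010000000
-----------------
  000001010000010

Answer: 000001010000010 (642)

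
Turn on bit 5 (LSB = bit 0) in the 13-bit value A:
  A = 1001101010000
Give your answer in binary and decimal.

Mask = 1 << 5 = 0000000100000
Bit 5 of A is 0, so OR-ing with the mask flips it to 1.
  1001101010000
| 0000000100000
---------------
  1001101110000

Answer: 1001101110000 (4976)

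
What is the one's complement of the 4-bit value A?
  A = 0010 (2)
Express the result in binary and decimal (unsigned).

Flip each bit (0->1, 1->0):
  0010
  1101

Answer: 1101 (13)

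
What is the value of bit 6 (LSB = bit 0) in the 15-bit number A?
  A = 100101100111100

Bit 6 is the 7th from the right.
  100101100111100
          ^
That bit is 0.

Answer: 0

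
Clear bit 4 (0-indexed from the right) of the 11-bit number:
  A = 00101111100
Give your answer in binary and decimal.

Mask = ~(1 << 4) = 11111101111
Bit 4 of A is 1, so AND-ing with the mask clears it to 0.
  00101111100
& 11111101111
-------------
  00101101100

Answer: 00101101100 (364)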